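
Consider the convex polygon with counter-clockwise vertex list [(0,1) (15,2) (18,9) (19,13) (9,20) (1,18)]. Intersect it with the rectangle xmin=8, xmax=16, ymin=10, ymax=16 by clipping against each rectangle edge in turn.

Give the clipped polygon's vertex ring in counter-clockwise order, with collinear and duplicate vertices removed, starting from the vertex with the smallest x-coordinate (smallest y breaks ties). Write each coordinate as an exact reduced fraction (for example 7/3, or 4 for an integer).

Clipped polygon: [(8,10) (16,10) (16,151/10) (103/7,16) (8,16)]

1. After x ≥ 8: [(8,23/15) (15,2) (18,9) (19,13) (9,20) (8,79/4)]
2. After x ≤ 16: [(8,23/15) (15,2) (16,13/3) (16,151/10) (9,20) (8,79/4)]
3. After y ≥ 10: [(8,10) (16,10) (16,151/10) (9,20) (8,79/4)]
4. After y ≤ 16: [(8,16) (8,10) (16,10) (16,151/10) (103/7,16)]
5. Canonical ring: [(8,10) (16,10) (16,151/10) (103/7,16) (8,16)]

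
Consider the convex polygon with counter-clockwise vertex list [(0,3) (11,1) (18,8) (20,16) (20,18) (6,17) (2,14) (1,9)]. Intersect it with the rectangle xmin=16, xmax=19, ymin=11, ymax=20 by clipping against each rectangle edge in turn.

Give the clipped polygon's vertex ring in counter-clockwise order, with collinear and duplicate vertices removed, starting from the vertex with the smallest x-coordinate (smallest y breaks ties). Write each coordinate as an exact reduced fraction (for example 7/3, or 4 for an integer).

1. After x ≥ 16: [(16,6) (18,8) (20,16) (20,18) (16,124/7)]
2. After x ≤ 19: [(16,6) (18,8) (19,12) (19,251/14) (16,124/7)]
3. After y ≥ 11: [(16,11) (75/4,11) (19,12) (19,251/14) (16,124/7)]
4. After y ≤ 20: [(16,11) (75/4,11) (19,12) (19,251/14) (16,124/7)]
5. Canonical ring: [(16,11) (75/4,11) (19,12) (19,251/14) (16,124/7)]

Clipped polygon: [(16,11) (75/4,11) (19,12) (19,251/14) (16,124/7)]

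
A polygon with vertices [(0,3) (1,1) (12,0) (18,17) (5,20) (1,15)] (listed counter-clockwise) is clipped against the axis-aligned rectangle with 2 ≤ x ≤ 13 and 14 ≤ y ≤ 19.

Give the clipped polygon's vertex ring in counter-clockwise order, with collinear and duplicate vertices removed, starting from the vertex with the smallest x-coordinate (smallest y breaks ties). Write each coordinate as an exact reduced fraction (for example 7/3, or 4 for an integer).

1. After x ≥ 2: [(2,10/11) (12,0) (18,17) (5,20) (2,65/4)]
2. After x ≤ 13: [(2,10/11) (12,0) (13,17/6) (13,236/13) (5,20) (2,65/4)]
3. After y ≥ 14: [(2,14) (13,14) (13,236/13) (5,20) (2,65/4)]
4. After y ≤ 19: [(2,14) (13,14) (13,236/13) (28/3,19) (21/5,19) (2,65/4)]
5. Canonical ring: [(2,14) (13,14) (13,236/13) (28/3,19) (21/5,19) (2,65/4)]

Clipped polygon: [(2,14) (13,14) (13,236/13) (28/3,19) (21/5,19) (2,65/4)]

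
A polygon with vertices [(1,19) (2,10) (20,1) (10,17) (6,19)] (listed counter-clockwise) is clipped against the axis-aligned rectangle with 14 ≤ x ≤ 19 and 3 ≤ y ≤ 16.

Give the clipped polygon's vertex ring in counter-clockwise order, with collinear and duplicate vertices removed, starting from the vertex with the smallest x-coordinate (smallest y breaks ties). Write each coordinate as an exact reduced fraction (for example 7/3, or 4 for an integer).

1. After x ≥ 14: [(14,4) (20,1) (14,53/5)]
2. After x ≤ 19: [(14,4) (19,3/2) (19,13/5) (14,53/5)]
3. After y ≥ 3: [(14,4) (16,3) (75/4,3) (14,53/5)]
4. After y ≤ 16: [(14,4) (16,3) (75/4,3) (14,53/5)]
5. Canonical ring: [(14,4) (16,3) (75/4,3) (14,53/5)]

Clipped polygon: [(14,4) (16,3) (75/4,3) (14,53/5)]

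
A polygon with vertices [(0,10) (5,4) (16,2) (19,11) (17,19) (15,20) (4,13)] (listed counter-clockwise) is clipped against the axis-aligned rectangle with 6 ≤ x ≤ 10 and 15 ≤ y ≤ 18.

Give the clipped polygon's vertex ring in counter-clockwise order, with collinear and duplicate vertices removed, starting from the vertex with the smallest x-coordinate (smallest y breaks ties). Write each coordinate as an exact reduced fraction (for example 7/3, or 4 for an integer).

1. After x ≥ 6: [(6,42/11) (16,2) (19,11) (17,19) (15,20) (6,157/11)]
2. After x ≤ 10: [(6,42/11) (10,34/11) (10,185/11) (6,157/11)]
3. After y ≥ 15: [(10,15) (10,185/11) (50/7,15)]
4. After y ≤ 18: [(10,15) (10,185/11) (50/7,15)]
5. Canonical ring: [(50/7,15) (10,15) (10,185/11)]

Clipped polygon: [(50/7,15) (10,15) (10,185/11)]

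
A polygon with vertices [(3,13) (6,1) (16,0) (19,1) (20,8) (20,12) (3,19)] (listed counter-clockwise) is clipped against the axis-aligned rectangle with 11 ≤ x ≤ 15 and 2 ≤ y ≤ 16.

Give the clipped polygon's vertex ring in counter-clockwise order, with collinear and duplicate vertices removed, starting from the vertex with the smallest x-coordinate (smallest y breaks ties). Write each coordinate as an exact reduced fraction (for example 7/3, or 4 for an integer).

1. After x ≥ 11: [(11,1/2) (16,0) (19,1) (20,8) (20,12) (11,267/17)]
2. After x ≤ 15: [(11,1/2) (15,1/10) (15,239/17) (11,267/17)]
3. After y ≥ 2: [(11,2) (15,2) (15,239/17) (11,267/17)]
4. After y ≤ 16: [(11,2) (15,2) (15,239/17) (11,267/17)]
5. Canonical ring: [(11,2) (15,2) (15,239/17) (11,267/17)]

Clipped polygon: [(11,2) (15,2) (15,239/17) (11,267/17)]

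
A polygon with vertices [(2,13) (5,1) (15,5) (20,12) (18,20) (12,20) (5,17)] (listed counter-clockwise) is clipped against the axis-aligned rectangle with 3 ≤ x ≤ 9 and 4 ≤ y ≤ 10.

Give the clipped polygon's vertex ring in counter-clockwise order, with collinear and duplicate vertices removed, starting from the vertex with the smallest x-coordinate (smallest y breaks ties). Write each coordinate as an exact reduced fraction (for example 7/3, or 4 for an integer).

1. After x ≥ 3: [(3,43/3) (3,9) (5,1) (15,5) (20,12) (18,20) (12,20) (5,17)]
2. After x ≤ 9: [(3,43/3) (3,9) (5,1) (9,13/5) (9,131/7) (5,17)]
3. After y ≥ 4: [(3,43/3) (3,9) (17/4,4) (9,4) (9,131/7) (5,17)]
4. After y ≤ 10: [(3,10) (3,9) (17/4,4) (9,4) (9,10)]
5. Canonical ring: [(3,9) (17/4,4) (9,4) (9,10) (3,10)]

Clipped polygon: [(3,9) (17/4,4) (9,4) (9,10) (3,10)]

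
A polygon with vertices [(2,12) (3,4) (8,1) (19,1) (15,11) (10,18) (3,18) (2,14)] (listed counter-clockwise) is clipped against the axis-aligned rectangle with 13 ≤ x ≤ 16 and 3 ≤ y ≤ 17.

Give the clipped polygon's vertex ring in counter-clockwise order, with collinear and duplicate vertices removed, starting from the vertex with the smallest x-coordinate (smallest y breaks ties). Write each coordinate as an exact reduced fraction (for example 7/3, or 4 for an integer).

Clipped polygon: [(13,3) (16,3) (16,17/2) (15,11) (13,69/5)]

1. After x ≥ 13: [(13,1) (19,1) (15,11) (13,69/5)]
2. After x ≤ 16: [(13,1) (16,1) (16,17/2) (15,11) (13,69/5)]
3. After y ≥ 3: [(13,3) (16,3) (16,17/2) (15,11) (13,69/5)]
4. After y ≤ 17: [(13,3) (16,3) (16,17/2) (15,11) (13,69/5)]
5. Canonical ring: [(13,3) (16,3) (16,17/2) (15,11) (13,69/5)]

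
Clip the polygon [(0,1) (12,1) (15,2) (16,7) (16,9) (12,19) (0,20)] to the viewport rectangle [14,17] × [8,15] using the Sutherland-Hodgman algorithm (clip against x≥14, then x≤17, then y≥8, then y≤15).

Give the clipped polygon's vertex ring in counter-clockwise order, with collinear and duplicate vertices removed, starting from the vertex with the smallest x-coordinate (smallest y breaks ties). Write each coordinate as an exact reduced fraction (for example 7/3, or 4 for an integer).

1. After x ≥ 14: [(14,5/3) (15,2) (16,7) (16,9) (14,14)]
2. After x ≤ 17: [(14,5/3) (15,2) (16,7) (16,9) (14,14)]
3. After y ≥ 8: [(14,8) (16,8) (16,9) (14,14)]
4. After y ≤ 15: [(14,8) (16,8) (16,9) (14,14)]
5. Canonical ring: [(14,8) (16,8) (16,9) (14,14)]

Clipped polygon: [(14,8) (16,8) (16,9) (14,14)]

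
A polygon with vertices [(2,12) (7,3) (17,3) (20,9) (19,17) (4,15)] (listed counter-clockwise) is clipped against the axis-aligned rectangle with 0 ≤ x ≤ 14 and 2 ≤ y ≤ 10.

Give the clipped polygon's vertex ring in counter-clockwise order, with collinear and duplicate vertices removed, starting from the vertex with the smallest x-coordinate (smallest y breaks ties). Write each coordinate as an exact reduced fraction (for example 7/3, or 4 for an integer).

Clipped polygon: [(28/9,10) (7,3) (14,3) (14,10)]

1. After x ≥ 0: [(2,12) (7,3) (17,3) (20,9) (19,17) (4,15)]
2. After x ≤ 14: [(2,12) (7,3) (14,3) (14,49/3) (4,15)]
3. After y ≥ 2: [(2,12) (7,3) (14,3) (14,49/3) (4,15)]
4. After y ≤ 10: [(28/9,10) (7,3) (14,3) (14,10)]
5. Canonical ring: [(28/9,10) (7,3) (14,3) (14,10)]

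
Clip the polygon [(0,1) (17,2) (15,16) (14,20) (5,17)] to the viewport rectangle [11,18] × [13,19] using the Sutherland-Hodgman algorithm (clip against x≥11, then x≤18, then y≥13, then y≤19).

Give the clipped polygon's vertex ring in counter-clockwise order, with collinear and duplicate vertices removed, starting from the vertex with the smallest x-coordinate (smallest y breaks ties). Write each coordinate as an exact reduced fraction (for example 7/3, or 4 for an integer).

Clipped polygon: [(11,13) (108/7,13) (15,16) (57/4,19) (11,19)]

1. After x ≥ 11: [(11,28/17) (17,2) (15,16) (14,20) (11,19)]
2. After x ≤ 18: [(11,28/17) (17,2) (15,16) (14,20) (11,19)]
3. After y ≥ 13: [(11,13) (108/7,13) (15,16) (14,20) (11,19)]
4. After y ≤ 19: [(11,13) (108/7,13) (15,16) (57/4,19) (11,19) (11,19)]
5. Canonical ring: [(11,13) (108/7,13) (15,16) (57/4,19) (11,19)]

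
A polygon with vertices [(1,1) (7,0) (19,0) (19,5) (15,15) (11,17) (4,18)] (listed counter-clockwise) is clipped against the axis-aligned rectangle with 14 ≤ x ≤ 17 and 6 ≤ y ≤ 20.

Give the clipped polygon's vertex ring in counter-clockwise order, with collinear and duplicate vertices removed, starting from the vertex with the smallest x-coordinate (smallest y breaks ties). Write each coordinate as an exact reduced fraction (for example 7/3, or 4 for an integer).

Clipped polygon: [(14,6) (17,6) (17,10) (15,15) (14,31/2)]

1. After x ≥ 14: [(14,0) (19,0) (19,5) (15,15) (14,31/2)]
2. After x ≤ 17: [(14,0) (17,0) (17,10) (15,15) (14,31/2)]
3. After y ≥ 6: [(14,6) (17,6) (17,10) (15,15) (14,31/2)]
4. After y ≤ 20: [(14,6) (17,6) (17,10) (15,15) (14,31/2)]
5. Canonical ring: [(14,6) (17,6) (17,10) (15,15) (14,31/2)]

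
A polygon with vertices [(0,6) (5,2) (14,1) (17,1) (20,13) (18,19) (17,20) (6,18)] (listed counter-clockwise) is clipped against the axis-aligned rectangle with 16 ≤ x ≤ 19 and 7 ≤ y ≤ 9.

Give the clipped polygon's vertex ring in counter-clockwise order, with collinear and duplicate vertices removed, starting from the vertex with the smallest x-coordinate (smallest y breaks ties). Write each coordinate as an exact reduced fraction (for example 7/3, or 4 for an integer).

1. After x ≥ 16: [(16,1) (17,1) (20,13) (18,19) (17,20) (16,218/11)]
2. After x ≤ 19: [(16,1) (17,1) (19,9) (19,16) (18,19) (17,20) (16,218/11)]
3. After y ≥ 7: [(16,7) (37/2,7) (19,9) (19,16) (18,19) (17,20) (16,218/11)]
4. After y ≤ 9: [(16,9) (16,7) (37/2,7) (19,9) (19,9)]
5. Canonical ring: [(16,7) (37/2,7) (19,9) (16,9)]

Clipped polygon: [(16,7) (37/2,7) (19,9) (16,9)]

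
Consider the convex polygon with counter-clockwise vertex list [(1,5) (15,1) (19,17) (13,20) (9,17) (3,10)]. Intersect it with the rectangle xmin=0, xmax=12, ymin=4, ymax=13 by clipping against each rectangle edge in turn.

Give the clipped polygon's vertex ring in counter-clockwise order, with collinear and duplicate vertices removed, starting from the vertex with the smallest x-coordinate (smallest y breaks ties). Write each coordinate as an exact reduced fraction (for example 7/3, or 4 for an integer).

Clipped polygon: [(1,5) (9/2,4) (12,4) (12,13) (39/7,13) (3,10)]

1. After x ≥ 0: [(1,5) (15,1) (19,17) (13,20) (9,17) (3,10)]
2. After x ≤ 12: [(1,5) (12,13/7) (12,77/4) (9,17) (3,10)]
3. After y ≥ 4: [(1,5) (9/2,4) (12,4) (12,77/4) (9,17) (3,10)]
4. After y ≤ 13: [(1,5) (9/2,4) (12,4) (12,13) (39/7,13) (3,10)]
5. Canonical ring: [(1,5) (9/2,4) (12,4) (12,13) (39/7,13) (3,10)]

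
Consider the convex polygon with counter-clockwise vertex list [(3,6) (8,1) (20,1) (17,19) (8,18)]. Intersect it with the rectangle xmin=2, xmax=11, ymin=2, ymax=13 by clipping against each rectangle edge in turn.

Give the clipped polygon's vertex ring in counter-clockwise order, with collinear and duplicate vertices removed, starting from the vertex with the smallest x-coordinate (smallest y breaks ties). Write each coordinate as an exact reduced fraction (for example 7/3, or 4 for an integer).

Clipped polygon: [(3,6) (7,2) (11,2) (11,13) (71/12,13)]

1. After x ≥ 2: [(3,6) (8,1) (20,1) (17,19) (8,18)]
2. After x ≤ 11: [(3,6) (8,1) (11,1) (11,55/3) (8,18)]
3. After y ≥ 2: [(3,6) (7,2) (11,2) (11,55/3) (8,18)]
4. After y ≤ 13: [(71/12,13) (3,6) (7,2) (11,2) (11,13)]
5. Canonical ring: [(3,6) (7,2) (11,2) (11,13) (71/12,13)]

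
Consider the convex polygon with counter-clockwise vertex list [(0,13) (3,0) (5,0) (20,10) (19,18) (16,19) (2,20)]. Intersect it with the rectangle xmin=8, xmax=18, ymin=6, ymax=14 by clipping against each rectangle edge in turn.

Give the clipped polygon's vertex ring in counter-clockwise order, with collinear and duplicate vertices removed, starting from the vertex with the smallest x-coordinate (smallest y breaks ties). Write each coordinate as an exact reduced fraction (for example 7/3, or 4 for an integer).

Clipped polygon: [(8,6) (14,6) (18,26/3) (18,14) (8,14)]

1. After x ≥ 8: [(8,2) (20,10) (19,18) (16,19) (8,137/7)]
2. After x ≤ 18: [(8,2) (18,26/3) (18,55/3) (16,19) (8,137/7)]
3. After y ≥ 6: [(8,6) (14,6) (18,26/3) (18,55/3) (16,19) (8,137/7)]
4. After y ≤ 14: [(8,14) (8,6) (14,6) (18,26/3) (18,14)]
5. Canonical ring: [(8,6) (14,6) (18,26/3) (18,14) (8,14)]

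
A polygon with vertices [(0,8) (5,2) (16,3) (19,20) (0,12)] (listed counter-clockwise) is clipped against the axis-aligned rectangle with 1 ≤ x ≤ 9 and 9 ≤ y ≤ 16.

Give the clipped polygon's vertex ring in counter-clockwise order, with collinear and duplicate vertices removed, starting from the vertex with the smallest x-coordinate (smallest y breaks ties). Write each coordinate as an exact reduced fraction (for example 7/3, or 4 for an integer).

Clipped polygon: [(1,9) (9,9) (9,300/19) (1,236/19)]

1. After x ≥ 1: [(1,34/5) (5,2) (16,3) (19,20) (1,236/19)]
2. After x ≤ 9: [(1,34/5) (5,2) (9,26/11) (9,300/19) (1,236/19)]
3. After y ≥ 9: [(1,9) (9,9) (9,300/19) (1,236/19)]
4. After y ≤ 16: [(1,9) (9,9) (9,300/19) (1,236/19)]
5. Canonical ring: [(1,9) (9,9) (9,300/19) (1,236/19)]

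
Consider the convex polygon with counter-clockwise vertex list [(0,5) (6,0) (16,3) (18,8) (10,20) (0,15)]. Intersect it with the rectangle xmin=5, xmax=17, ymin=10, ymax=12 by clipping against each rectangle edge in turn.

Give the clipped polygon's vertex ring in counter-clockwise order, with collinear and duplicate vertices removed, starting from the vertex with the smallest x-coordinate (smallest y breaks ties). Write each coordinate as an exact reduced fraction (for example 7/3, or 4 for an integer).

1. After x ≥ 5: [(5,5/6) (6,0) (16,3) (18,8) (10,20) (5,35/2)]
2. After x ≤ 17: [(5,5/6) (6,0) (16,3) (17,11/2) (17,19/2) (10,20) (5,35/2)]
3. After y ≥ 10: [(5,10) (50/3,10) (10,20) (5,35/2)]
4. After y ≤ 12: [(5,12) (5,10) (50/3,10) (46/3,12)]
5. Canonical ring: [(5,10) (50/3,10) (46/3,12) (5,12)]

Clipped polygon: [(5,10) (50/3,10) (46/3,12) (5,12)]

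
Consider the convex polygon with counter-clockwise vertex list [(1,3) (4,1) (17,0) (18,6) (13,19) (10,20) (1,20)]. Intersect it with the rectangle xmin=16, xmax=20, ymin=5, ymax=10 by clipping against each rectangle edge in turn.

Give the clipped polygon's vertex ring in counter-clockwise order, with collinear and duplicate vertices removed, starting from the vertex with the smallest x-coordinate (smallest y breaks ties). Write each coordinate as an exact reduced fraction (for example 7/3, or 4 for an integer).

1. After x ≥ 16: [(16,1/13) (17,0) (18,6) (16,56/5)]
2. After x ≤ 20: [(16,1/13) (17,0) (18,6) (16,56/5)]
3. After y ≥ 5: [(16,5) (107/6,5) (18,6) (16,56/5)]
4. After y ≤ 10: [(16,10) (16,5) (107/6,5) (18,6) (214/13,10)]
5. Canonical ring: [(16,5) (107/6,5) (18,6) (214/13,10) (16,10)]

Clipped polygon: [(16,5) (107/6,5) (18,6) (214/13,10) (16,10)]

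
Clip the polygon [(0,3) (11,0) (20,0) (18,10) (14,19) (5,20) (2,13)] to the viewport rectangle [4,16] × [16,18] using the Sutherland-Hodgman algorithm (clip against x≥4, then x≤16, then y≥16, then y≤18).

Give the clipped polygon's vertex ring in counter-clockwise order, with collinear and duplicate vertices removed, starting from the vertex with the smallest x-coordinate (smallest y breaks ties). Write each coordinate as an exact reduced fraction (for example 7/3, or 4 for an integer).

Clipped polygon: [(4,16) (46/3,16) (130/9,18) (29/7,18) (4,53/3)]

1. After x ≥ 4: [(4,21/11) (11,0) (20,0) (18,10) (14,19) (5,20) (4,53/3)]
2. After x ≤ 16: [(4,21/11) (11,0) (16,0) (16,29/2) (14,19) (5,20) (4,53/3)]
3. After y ≥ 16: [(4,16) (46/3,16) (14,19) (5,20) (4,53/3)]
4. After y ≤ 18: [(4,16) (46/3,16) (130/9,18) (29/7,18) (4,53/3)]
5. Canonical ring: [(4,16) (46/3,16) (130/9,18) (29/7,18) (4,53/3)]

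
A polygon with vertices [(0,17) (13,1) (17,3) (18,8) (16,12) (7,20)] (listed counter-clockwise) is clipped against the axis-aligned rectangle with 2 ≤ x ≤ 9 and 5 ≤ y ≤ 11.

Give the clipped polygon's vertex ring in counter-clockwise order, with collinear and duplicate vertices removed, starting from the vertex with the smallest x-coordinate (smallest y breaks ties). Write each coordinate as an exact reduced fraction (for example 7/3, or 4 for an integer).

1. After x ≥ 2: [(2,125/7) (2,189/13) (13,1) (17,3) (18,8) (16,12) (7,20)]
2. After x ≤ 9: [(2,125/7) (2,189/13) (9,77/13) (9,164/9) (7,20)]
3. After y ≥ 5: [(2,125/7) (2,189/13) (9,77/13) (9,164/9) (7,20)]
4. After y ≤ 11: [(39/8,11) (9,77/13) (9,11)]
5. Canonical ring: [(39/8,11) (9,77/13) (9,11)]

Clipped polygon: [(39/8,11) (9,77/13) (9,11)]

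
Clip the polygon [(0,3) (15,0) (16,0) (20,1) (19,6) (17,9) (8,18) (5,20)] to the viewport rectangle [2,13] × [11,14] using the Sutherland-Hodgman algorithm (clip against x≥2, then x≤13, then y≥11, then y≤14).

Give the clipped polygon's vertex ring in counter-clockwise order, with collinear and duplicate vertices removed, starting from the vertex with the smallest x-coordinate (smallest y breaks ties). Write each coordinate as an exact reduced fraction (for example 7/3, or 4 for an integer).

1. After x ≥ 2: [(2,49/5) (2,13/5) (15,0) (16,0) (20,1) (19,6) (17,9) (8,18) (5,20)]
2. After x ≤ 13: [(2,49/5) (2,13/5) (13,2/5) (13,13) (8,18) (5,20)]
3. After y ≥ 11: [(40/17,11) (13,11) (13,13) (8,18) (5,20)]
4. After y ≤ 14: [(55/17,14) (40/17,11) (13,11) (13,13) (12,14)]
5. Canonical ring: [(40/17,11) (13,11) (13,13) (12,14) (55/17,14)]

Clipped polygon: [(40/17,11) (13,11) (13,13) (12,14) (55/17,14)]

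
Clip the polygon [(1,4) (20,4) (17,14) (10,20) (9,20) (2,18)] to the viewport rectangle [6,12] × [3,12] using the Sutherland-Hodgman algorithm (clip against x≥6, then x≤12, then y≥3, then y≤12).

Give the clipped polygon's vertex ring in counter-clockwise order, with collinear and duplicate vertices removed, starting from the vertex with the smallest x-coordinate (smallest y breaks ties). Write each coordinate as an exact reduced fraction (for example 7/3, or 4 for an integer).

1. After x ≥ 6: [(6,4) (20,4) (17,14) (10,20) (9,20) (6,134/7)]
2. After x ≤ 12: [(6,4) (12,4) (12,128/7) (10,20) (9,20) (6,134/7)]
3. After y ≥ 3: [(6,4) (12,4) (12,128/7) (10,20) (9,20) (6,134/7)]
4. After y ≤ 12: [(6,12) (6,4) (12,4) (12,12)]
5. Canonical ring: [(6,4) (12,4) (12,12) (6,12)]

Clipped polygon: [(6,4) (12,4) (12,12) (6,12)]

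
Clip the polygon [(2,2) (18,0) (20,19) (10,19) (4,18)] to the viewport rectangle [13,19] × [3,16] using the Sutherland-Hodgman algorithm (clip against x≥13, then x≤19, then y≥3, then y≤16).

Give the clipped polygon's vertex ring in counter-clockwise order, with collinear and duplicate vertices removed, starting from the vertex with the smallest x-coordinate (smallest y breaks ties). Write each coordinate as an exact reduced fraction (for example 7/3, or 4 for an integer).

Clipped polygon: [(13,3) (348/19,3) (19,19/2) (19,16) (13,16)]

1. After x ≥ 13: [(13,5/8) (18,0) (20,19) (13,19)]
2. After x ≤ 19: [(13,5/8) (18,0) (19,19/2) (19,19) (13,19)]
3. After y ≥ 3: [(13,3) (348/19,3) (19,19/2) (19,19) (13,19)]
4. After y ≤ 16: [(13,16) (13,3) (348/19,3) (19,19/2) (19,16)]
5. Canonical ring: [(13,3) (348/19,3) (19,19/2) (19,16) (13,16)]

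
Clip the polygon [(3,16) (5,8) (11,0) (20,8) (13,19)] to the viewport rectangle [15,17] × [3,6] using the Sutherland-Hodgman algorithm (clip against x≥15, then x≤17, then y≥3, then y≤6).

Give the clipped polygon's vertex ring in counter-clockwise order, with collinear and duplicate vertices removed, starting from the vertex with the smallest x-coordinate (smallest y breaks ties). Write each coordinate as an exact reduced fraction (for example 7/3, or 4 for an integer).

1. After x ≥ 15: [(15,32/9) (20,8) (15,111/7)]
2. After x ≤ 17: [(15,32/9) (17,16/3) (17,89/7) (15,111/7)]
3. After y ≥ 3: [(15,32/9) (17,16/3) (17,89/7) (15,111/7)]
4. After y ≤ 6: [(15,6) (15,32/9) (17,16/3) (17,6)]
5. Canonical ring: [(15,32/9) (17,16/3) (17,6) (15,6)]

Clipped polygon: [(15,32/9) (17,16/3) (17,6) (15,6)]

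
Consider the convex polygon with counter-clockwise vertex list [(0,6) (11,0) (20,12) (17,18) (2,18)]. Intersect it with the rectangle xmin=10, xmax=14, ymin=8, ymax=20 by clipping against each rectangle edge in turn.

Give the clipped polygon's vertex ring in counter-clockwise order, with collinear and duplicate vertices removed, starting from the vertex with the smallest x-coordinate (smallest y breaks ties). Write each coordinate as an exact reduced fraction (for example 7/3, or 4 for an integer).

1. After x ≥ 10: [(10,6/11) (11,0) (20,12) (17,18) (10,18)]
2. After x ≤ 14: [(10,6/11) (11,0) (14,4) (14,18) (10,18)]
3. After y ≥ 8: [(10,8) (14,8) (14,18) (10,18)]
4. After y ≤ 20: [(10,8) (14,8) (14,18) (10,18)]
5. Canonical ring: [(10,8) (14,8) (14,18) (10,18)]

Clipped polygon: [(10,8) (14,8) (14,18) (10,18)]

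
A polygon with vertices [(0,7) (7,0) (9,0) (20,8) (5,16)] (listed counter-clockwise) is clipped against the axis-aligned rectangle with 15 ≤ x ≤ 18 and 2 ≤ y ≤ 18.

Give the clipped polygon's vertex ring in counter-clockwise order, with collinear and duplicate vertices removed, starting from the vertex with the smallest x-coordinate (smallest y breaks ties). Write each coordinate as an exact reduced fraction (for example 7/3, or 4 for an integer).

1. After x ≥ 15: [(15,48/11) (20,8) (15,32/3)]
2. After x ≤ 18: [(15,48/11) (18,72/11) (18,136/15) (15,32/3)]
3. After y ≥ 2: [(15,48/11) (18,72/11) (18,136/15) (15,32/3)]
4. After y ≤ 18: [(15,48/11) (18,72/11) (18,136/15) (15,32/3)]
5. Canonical ring: [(15,48/11) (18,72/11) (18,136/15) (15,32/3)]

Clipped polygon: [(15,48/11) (18,72/11) (18,136/15) (15,32/3)]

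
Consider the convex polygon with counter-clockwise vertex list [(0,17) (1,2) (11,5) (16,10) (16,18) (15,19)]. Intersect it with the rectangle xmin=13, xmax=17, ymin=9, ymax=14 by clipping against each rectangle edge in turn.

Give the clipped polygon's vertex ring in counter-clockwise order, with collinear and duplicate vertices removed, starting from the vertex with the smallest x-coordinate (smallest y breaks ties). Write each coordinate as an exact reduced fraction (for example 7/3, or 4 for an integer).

1. After x ≥ 13: [(13,281/15) (13,7) (16,10) (16,18) (15,19)]
2. After x ≤ 17: [(13,281/15) (13,7) (16,10) (16,18) (15,19)]
3. After y ≥ 9: [(13,281/15) (13,9) (15,9) (16,10) (16,18) (15,19)]
4. After y ≤ 14: [(13,14) (13,9) (15,9) (16,10) (16,14)]
5. Canonical ring: [(13,9) (15,9) (16,10) (16,14) (13,14)]

Clipped polygon: [(13,9) (15,9) (16,10) (16,14) (13,14)]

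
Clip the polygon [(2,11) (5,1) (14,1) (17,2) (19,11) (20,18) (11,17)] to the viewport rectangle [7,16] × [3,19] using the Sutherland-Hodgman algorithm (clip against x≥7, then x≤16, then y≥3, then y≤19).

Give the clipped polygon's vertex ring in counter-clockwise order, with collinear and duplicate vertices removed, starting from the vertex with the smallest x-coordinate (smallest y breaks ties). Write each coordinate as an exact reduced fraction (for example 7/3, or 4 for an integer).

1. After x ≥ 7: [(7,43/3) (7,1) (14,1) (17,2) (19,11) (20,18) (11,17)]
2. After x ≤ 16: [(7,43/3) (7,1) (14,1) (16,5/3) (16,158/9) (11,17)]
3. After y ≥ 3: [(7,43/3) (7,3) (16,3) (16,158/9) (11,17)]
4. After y ≤ 19: [(7,43/3) (7,3) (16,3) (16,158/9) (11,17)]
5. Canonical ring: [(7,3) (16,3) (16,158/9) (11,17) (7,43/3)]

Clipped polygon: [(7,3) (16,3) (16,158/9) (11,17) (7,43/3)]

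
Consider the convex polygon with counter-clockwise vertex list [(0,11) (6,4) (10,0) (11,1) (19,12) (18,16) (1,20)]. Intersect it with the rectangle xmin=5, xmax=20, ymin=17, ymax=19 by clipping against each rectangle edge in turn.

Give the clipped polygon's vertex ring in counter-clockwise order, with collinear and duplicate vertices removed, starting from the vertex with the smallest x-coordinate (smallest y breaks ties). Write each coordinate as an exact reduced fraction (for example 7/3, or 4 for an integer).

Clipped polygon: [(5,17) (55/4,17) (21/4,19) (5,19)]

1. After x ≥ 5: [(5,31/6) (6,4) (10,0) (11,1) (19,12) (18,16) (5,324/17)]
2. After x ≤ 20: [(5,31/6) (6,4) (10,0) (11,1) (19,12) (18,16) (5,324/17)]
3. After y ≥ 17: [(5,17) (55/4,17) (5,324/17)]
4. After y ≤ 19: [(5,19) (5,17) (55/4,17) (21/4,19)]
5. Canonical ring: [(5,17) (55/4,17) (21/4,19) (5,19)]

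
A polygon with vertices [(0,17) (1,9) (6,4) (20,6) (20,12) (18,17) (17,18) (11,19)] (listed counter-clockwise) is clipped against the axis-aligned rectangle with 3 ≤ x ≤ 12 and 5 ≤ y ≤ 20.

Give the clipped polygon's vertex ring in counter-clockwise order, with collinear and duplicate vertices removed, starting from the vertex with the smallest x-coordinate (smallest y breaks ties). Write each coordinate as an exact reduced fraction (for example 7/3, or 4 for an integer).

Clipped polygon: [(3,7) (5,5) (12,5) (12,113/6) (11,19) (3,193/11)]

1. After x ≥ 3: [(3,193/11) (3,7) (6,4) (20,6) (20,12) (18,17) (17,18) (11,19)]
2. After x ≤ 12: [(3,193/11) (3,7) (6,4) (12,34/7) (12,113/6) (11,19)]
3. After y ≥ 5: [(3,193/11) (3,7) (5,5) (12,5) (12,113/6) (11,19)]
4. After y ≤ 20: [(3,193/11) (3,7) (5,5) (12,5) (12,113/6) (11,19)]
5. Canonical ring: [(3,7) (5,5) (12,5) (12,113/6) (11,19) (3,193/11)]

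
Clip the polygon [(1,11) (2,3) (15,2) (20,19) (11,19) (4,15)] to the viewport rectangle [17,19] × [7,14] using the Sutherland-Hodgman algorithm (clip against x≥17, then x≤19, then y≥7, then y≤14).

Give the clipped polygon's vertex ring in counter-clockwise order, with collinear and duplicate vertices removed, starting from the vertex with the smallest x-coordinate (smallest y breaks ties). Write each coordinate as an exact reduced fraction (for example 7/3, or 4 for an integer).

Clipped polygon: [(17,44/5) (315/17,14) (17,14)]

1. After x ≥ 17: [(17,44/5) (20,19) (17,19)]
2. After x ≤ 19: [(17,44/5) (19,78/5) (19,19) (17,19)]
3. After y ≥ 7: [(17,44/5) (19,78/5) (19,19) (17,19)]
4. After y ≤ 14: [(17,14) (17,44/5) (315/17,14)]
5. Canonical ring: [(17,44/5) (315/17,14) (17,14)]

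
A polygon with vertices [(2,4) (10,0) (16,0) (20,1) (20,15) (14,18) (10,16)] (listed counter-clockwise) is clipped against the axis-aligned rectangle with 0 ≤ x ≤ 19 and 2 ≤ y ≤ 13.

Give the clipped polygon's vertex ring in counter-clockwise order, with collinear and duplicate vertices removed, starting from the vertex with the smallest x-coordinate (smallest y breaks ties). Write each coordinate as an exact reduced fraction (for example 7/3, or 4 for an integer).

Clipped polygon: [(2,4) (6,2) (19,2) (19,13) (8,13)]

1. After x ≥ 0: [(2,4) (10,0) (16,0) (20,1) (20,15) (14,18) (10,16)]
2. After x ≤ 19: [(2,4) (10,0) (16,0) (19,3/4) (19,31/2) (14,18) (10,16)]
3. After y ≥ 2: [(2,4) (6,2) (19,2) (19,31/2) (14,18) (10,16)]
4. After y ≤ 13: [(8,13) (2,4) (6,2) (19,2) (19,13)]
5. Canonical ring: [(2,4) (6,2) (19,2) (19,13) (8,13)]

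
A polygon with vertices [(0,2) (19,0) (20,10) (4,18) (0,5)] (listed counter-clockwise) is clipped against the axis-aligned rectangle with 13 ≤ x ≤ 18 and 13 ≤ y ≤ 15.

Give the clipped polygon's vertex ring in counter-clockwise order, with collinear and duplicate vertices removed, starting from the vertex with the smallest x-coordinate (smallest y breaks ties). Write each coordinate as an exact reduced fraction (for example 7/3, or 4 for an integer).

Clipped polygon: [(13,13) (14,13) (13,27/2)]

1. After x ≥ 13: [(13,12/19) (19,0) (20,10) (13,27/2)]
2. After x ≤ 18: [(13,12/19) (18,2/19) (18,11) (13,27/2)]
3. After y ≥ 13: [(13,13) (14,13) (13,27/2)]
4. After y ≤ 15: [(13,13) (14,13) (13,27/2)]
5. Canonical ring: [(13,13) (14,13) (13,27/2)]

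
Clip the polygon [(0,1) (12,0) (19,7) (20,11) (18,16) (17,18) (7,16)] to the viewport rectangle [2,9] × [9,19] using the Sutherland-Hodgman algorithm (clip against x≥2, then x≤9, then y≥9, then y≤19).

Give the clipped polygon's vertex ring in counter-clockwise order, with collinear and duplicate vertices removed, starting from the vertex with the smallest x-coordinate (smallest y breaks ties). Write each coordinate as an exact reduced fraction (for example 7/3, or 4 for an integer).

1. After x ≥ 2: [(2,37/7) (2,5/6) (12,0) (19,7) (20,11) (18,16) (17,18) (7,16)]
2. After x ≤ 9: [(2,37/7) (2,5/6) (9,1/4) (9,82/5) (7,16)]
3. After y ≥ 9: [(56/15,9) (9,9) (9,82/5) (7,16)]
4. After y ≤ 19: [(56/15,9) (9,9) (9,82/5) (7,16)]
5. Canonical ring: [(56/15,9) (9,9) (9,82/5) (7,16)]

Clipped polygon: [(56/15,9) (9,9) (9,82/5) (7,16)]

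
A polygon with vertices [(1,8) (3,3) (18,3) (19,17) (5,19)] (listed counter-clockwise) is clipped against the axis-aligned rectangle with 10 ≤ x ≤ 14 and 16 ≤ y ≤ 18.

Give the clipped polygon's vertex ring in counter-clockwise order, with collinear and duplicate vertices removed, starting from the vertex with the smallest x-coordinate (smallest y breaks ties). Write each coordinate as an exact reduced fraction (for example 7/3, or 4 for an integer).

1. After x ≥ 10: [(10,3) (18,3) (19,17) (10,128/7)]
2. After x ≤ 14: [(10,3) (14,3) (14,124/7) (10,128/7)]
3. After y ≥ 16: [(10,16) (14,16) (14,124/7) (10,128/7)]
4. After y ≤ 18: [(10,18) (10,16) (14,16) (14,124/7) (12,18)]
5. Canonical ring: [(10,16) (14,16) (14,124/7) (12,18) (10,18)]

Clipped polygon: [(10,16) (14,16) (14,124/7) (12,18) (10,18)]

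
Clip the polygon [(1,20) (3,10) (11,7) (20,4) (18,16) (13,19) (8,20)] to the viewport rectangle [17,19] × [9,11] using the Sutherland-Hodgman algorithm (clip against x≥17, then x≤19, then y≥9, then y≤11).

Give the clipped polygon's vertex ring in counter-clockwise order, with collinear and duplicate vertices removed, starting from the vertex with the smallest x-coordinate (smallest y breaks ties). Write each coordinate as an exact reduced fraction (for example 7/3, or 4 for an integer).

1. After x ≥ 17: [(17,5) (20,4) (18,16) (17,83/5)]
2. After x ≤ 19: [(17,5) (19,13/3) (19,10) (18,16) (17,83/5)]
3. After y ≥ 9: [(17,9) (19,9) (19,10) (18,16) (17,83/5)]
4. After y ≤ 11: [(17,11) (17,9) (19,9) (19,10) (113/6,11)]
5. Canonical ring: [(17,9) (19,9) (19,10) (113/6,11) (17,11)]

Clipped polygon: [(17,9) (19,9) (19,10) (113/6,11) (17,11)]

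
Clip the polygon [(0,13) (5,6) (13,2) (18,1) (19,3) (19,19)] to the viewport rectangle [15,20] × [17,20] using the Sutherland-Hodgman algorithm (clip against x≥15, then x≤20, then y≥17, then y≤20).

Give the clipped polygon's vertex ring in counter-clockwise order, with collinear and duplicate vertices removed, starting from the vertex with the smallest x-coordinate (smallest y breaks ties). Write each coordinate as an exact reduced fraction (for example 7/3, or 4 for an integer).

Clipped polygon: [(15,17) (19,17) (19,19) (15,337/19)]

1. After x ≥ 15: [(15,337/19) (15,8/5) (18,1) (19,3) (19,19)]
2. After x ≤ 20: [(15,337/19) (15,8/5) (18,1) (19,3) (19,19)]
3. After y ≥ 17: [(15,337/19) (15,17) (19,17) (19,19)]
4. After y ≤ 20: [(15,337/19) (15,17) (19,17) (19,19)]
5. Canonical ring: [(15,17) (19,17) (19,19) (15,337/19)]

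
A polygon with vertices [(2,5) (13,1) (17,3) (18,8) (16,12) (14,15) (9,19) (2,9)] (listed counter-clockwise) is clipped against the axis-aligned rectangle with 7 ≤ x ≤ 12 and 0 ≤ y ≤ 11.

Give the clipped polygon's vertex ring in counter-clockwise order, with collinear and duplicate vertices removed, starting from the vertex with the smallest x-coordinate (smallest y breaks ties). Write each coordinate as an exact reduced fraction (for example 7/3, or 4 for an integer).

1. After x ≥ 7: [(7,35/11) (13,1) (17,3) (18,8) (16,12) (14,15) (9,19) (7,113/7)]
2. After x ≤ 12: [(7,35/11) (12,15/11) (12,83/5) (9,19) (7,113/7)]
3. After y ≥ 0: [(7,35/11) (12,15/11) (12,83/5) (9,19) (7,113/7)]
4. After y ≤ 11: [(7,11) (7,35/11) (12,15/11) (12,11)]
5. Canonical ring: [(7,35/11) (12,15/11) (12,11) (7,11)]

Clipped polygon: [(7,35/11) (12,15/11) (12,11) (7,11)]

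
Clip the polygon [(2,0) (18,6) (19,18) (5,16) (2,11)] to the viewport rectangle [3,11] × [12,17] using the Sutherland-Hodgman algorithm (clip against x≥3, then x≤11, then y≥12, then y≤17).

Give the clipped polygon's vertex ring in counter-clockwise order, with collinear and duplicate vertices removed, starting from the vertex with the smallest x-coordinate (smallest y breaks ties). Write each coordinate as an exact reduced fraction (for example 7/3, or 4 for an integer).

1. After x ≥ 3: [(3,3/8) (18,6) (19,18) (5,16) (3,38/3)]
2. After x ≤ 11: [(3,3/8) (11,27/8) (11,118/7) (5,16) (3,38/3)]
3. After y ≥ 12: [(3,12) (11,12) (11,118/7) (5,16) (3,38/3)]
4. After y ≤ 17: [(3,12) (11,12) (11,118/7) (5,16) (3,38/3)]
5. Canonical ring: [(3,12) (11,12) (11,118/7) (5,16) (3,38/3)]

Clipped polygon: [(3,12) (11,12) (11,118/7) (5,16) (3,38/3)]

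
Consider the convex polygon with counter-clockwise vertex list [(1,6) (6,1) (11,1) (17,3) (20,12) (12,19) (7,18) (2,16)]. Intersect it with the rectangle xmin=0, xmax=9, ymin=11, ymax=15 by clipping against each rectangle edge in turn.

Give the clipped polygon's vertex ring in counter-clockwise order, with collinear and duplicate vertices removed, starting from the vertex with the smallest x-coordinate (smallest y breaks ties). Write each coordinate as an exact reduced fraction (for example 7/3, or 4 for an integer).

Clipped polygon: [(3/2,11) (9,11) (9,15) (19/10,15)]

1. After x ≥ 0: [(1,6) (6,1) (11,1) (17,3) (20,12) (12,19) (7,18) (2,16)]
2. After x ≤ 9: [(1,6) (6,1) (9,1) (9,92/5) (7,18) (2,16)]
3. After y ≥ 11: [(3/2,11) (9,11) (9,92/5) (7,18) (2,16)]
4. After y ≤ 15: [(19/10,15) (3/2,11) (9,11) (9,15)]
5. Canonical ring: [(3/2,11) (9,11) (9,15) (19/10,15)]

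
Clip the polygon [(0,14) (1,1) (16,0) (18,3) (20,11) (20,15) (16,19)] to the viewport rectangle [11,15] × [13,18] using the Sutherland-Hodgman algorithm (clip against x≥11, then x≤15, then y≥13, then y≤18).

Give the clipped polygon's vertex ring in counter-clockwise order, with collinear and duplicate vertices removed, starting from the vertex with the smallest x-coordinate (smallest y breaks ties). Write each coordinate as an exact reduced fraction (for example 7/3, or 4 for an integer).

Clipped polygon: [(11,13) (15,13) (15,18) (64/5,18) (11,279/16)]

1. After x ≥ 11: [(11,279/16) (11,1/3) (16,0) (18,3) (20,11) (20,15) (16,19)]
2. After x ≤ 15: [(15,299/16) (11,279/16) (11,1/3) (15,1/15)]
3. After y ≥ 13: [(15,13) (15,299/16) (11,279/16) (11,13)]
4. After y ≤ 18: [(15,13) (15,18) (64/5,18) (11,279/16) (11,13)]
5. Canonical ring: [(11,13) (15,13) (15,18) (64/5,18) (11,279/16)]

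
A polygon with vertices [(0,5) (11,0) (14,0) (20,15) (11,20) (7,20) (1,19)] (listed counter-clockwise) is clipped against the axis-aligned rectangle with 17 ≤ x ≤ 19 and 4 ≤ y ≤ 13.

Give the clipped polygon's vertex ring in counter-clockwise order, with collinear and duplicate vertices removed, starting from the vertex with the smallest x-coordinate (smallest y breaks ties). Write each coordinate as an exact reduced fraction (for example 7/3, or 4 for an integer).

Clipped polygon: [(17,15/2) (19,25/2) (19,13) (17,13)]

1. After x ≥ 17: [(17,15/2) (20,15) (17,50/3)]
2. After x ≤ 19: [(17,15/2) (19,25/2) (19,140/9) (17,50/3)]
3. After y ≥ 4: [(17,15/2) (19,25/2) (19,140/9) (17,50/3)]
4. After y ≤ 13: [(17,13) (17,15/2) (19,25/2) (19,13)]
5. Canonical ring: [(17,15/2) (19,25/2) (19,13) (17,13)]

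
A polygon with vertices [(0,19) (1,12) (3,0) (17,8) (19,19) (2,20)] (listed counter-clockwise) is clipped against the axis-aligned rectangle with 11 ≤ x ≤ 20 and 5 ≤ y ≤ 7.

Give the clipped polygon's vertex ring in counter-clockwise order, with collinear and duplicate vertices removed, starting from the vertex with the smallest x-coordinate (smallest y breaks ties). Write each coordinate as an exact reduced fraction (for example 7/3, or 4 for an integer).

Clipped polygon: [(11,5) (47/4,5) (61/4,7) (11,7)]

1. After x ≥ 11: [(11,32/7) (17,8) (19,19) (11,331/17)]
2. After x ≤ 20: [(11,32/7) (17,8) (19,19) (11,331/17)]
3. After y ≥ 5: [(11,5) (47/4,5) (17,8) (19,19) (11,331/17)]
4. After y ≤ 7: [(11,7) (11,5) (47/4,5) (61/4,7)]
5. Canonical ring: [(11,5) (47/4,5) (61/4,7) (11,7)]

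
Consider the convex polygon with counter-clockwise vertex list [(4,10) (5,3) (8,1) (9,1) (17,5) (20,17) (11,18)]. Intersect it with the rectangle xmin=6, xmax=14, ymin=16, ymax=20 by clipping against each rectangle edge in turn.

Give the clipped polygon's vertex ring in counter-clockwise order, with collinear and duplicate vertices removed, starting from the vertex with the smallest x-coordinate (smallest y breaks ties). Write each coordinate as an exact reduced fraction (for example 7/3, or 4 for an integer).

1. After x ≥ 6: [(6,86/7) (6,7/3) (8,1) (9,1) (17,5) (20,17) (11,18)]
2. After x ≤ 14: [(6,86/7) (6,7/3) (8,1) (9,1) (14,7/2) (14,53/3) (11,18)]
3. After y ≥ 16: [(37/4,16) (14,16) (14,53/3) (11,18)]
4. After y ≤ 20: [(37/4,16) (14,16) (14,53/3) (11,18)]
5. Canonical ring: [(37/4,16) (14,16) (14,53/3) (11,18)]

Clipped polygon: [(37/4,16) (14,16) (14,53/3) (11,18)]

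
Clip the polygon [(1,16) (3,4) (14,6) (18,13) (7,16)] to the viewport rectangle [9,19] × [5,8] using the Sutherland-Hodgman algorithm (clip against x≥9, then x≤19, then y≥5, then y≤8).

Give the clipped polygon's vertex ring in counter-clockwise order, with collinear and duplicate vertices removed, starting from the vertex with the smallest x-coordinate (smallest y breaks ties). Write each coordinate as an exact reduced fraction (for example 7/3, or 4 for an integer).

1. After x ≥ 9: [(9,56/11) (14,6) (18,13) (9,170/11)]
2. After x ≤ 19: [(9,56/11) (14,6) (18,13) (9,170/11)]
3. After y ≥ 5: [(9,56/11) (14,6) (18,13) (9,170/11)]
4. After y ≤ 8: [(9,8) (9,56/11) (14,6) (106/7,8)]
5. Canonical ring: [(9,56/11) (14,6) (106/7,8) (9,8)]

Clipped polygon: [(9,56/11) (14,6) (106/7,8) (9,8)]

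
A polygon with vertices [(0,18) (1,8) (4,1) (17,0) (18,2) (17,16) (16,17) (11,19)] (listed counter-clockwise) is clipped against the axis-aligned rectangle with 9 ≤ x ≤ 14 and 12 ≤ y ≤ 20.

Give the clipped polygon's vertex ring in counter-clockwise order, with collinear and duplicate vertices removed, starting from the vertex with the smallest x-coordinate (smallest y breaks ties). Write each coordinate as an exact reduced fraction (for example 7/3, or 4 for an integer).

Clipped polygon: [(9,12) (14,12) (14,89/5) (11,19) (9,207/11)]

1. After x ≥ 9: [(9,207/11) (9,8/13) (17,0) (18,2) (17,16) (16,17) (11,19)]
2. After x ≤ 14: [(9,207/11) (9,8/13) (14,3/13) (14,89/5) (11,19)]
3. After y ≥ 12: [(9,207/11) (9,12) (14,12) (14,89/5) (11,19)]
4. After y ≤ 20: [(9,207/11) (9,12) (14,12) (14,89/5) (11,19)]
5. Canonical ring: [(9,12) (14,12) (14,89/5) (11,19) (9,207/11)]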